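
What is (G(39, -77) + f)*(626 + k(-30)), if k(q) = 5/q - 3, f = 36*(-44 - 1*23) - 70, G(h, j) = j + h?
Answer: -1569540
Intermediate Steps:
G(h, j) = h + j
f = -2482 (f = 36*(-44 - 23) - 70 = 36*(-67) - 70 = -2412 - 70 = -2482)
k(q) = -3 + 5/q (k(q) = 5/q - 3 = -3 + 5/q)
(G(39, -77) + f)*(626 + k(-30)) = ((39 - 77) - 2482)*(626 + (-3 + 5/(-30))) = (-38 - 2482)*(626 + (-3 + 5*(-1/30))) = -2520*(626 + (-3 - ⅙)) = -2520*(626 - 19/6) = -2520*3737/6 = -1569540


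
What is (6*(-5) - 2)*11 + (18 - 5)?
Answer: -339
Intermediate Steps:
(6*(-5) - 2)*11 + (18 - 5) = (-30 - 2)*11 + 13 = -32*11 + 13 = -352 + 13 = -339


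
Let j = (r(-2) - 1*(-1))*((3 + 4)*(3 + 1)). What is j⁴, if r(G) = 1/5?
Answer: 796594176/625 ≈ 1.2746e+6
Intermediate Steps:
r(G) = ⅕
j = 168/5 (j = (⅕ - 1*(-1))*((3 + 4)*(3 + 1)) = (⅕ + 1)*(7*4) = (6/5)*28 = 168/5 ≈ 33.600)
j⁴ = (168/5)⁴ = 796594176/625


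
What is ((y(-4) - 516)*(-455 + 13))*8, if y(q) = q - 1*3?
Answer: 1849328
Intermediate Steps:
y(q) = -3 + q (y(q) = q - 3 = -3 + q)
((y(-4) - 516)*(-455 + 13))*8 = (((-3 - 4) - 516)*(-455 + 13))*8 = ((-7 - 516)*(-442))*8 = -523*(-442)*8 = 231166*8 = 1849328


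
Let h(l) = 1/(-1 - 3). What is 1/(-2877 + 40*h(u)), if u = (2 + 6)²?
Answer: -1/2887 ≈ -0.00034638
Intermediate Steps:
u = 64 (u = 8² = 64)
h(l) = -¼ (h(l) = 1/(-4) = -¼)
1/(-2877 + 40*h(u)) = 1/(-2877 + 40*(-¼)) = 1/(-2877 - 10) = 1/(-2887) = -1/2887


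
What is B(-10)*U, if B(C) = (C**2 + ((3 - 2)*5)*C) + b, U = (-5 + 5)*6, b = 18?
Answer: 0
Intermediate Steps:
U = 0 (U = 0*6 = 0)
B(C) = 18 + C**2 + 5*C (B(C) = (C**2 + ((3 - 2)*5)*C) + 18 = (C**2 + (1*5)*C) + 18 = (C**2 + 5*C) + 18 = 18 + C**2 + 5*C)
B(-10)*U = (18 + (-10)**2 + 5*(-10))*0 = (18 + 100 - 50)*0 = 68*0 = 0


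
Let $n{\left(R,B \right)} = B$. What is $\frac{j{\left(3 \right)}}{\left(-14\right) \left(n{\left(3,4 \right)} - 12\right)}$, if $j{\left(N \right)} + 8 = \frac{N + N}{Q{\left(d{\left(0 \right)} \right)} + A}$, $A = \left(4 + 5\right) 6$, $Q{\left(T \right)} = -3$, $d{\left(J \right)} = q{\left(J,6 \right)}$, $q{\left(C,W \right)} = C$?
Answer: $- \frac{67}{952} \approx -0.070378$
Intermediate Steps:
$d{\left(J \right)} = J$
$A = 54$ ($A = 9 \cdot 6 = 54$)
$j{\left(N \right)} = -8 + \frac{2 N}{51}$ ($j{\left(N \right)} = -8 + \frac{N + N}{-3 + 54} = -8 + \frac{2 N}{51}$)
$\frac{j{\left(3 \right)}}{\left(-14\right) \left(n{\left(3,4 \right)} - 12\right)} = \frac{-8 + \frac{2}{51} \cdot 3}{\left(-14\right) \left(4 - 12\right)} = \frac{-8 + \frac{2}{17}}{\left(-14\right) \left(-8\right)} = - \frac{134}{17 \cdot 112} = \left(- \frac{134}{17}\right) \frac{1}{112} = - \frac{67}{952}$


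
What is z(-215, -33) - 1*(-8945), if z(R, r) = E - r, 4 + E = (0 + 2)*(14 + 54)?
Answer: 9110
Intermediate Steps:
E = 132 (E = -4 + (0 + 2)*(14 + 54) = -4 + 2*68 = -4 + 136 = 132)
z(R, r) = 132 - r
z(-215, -33) - 1*(-8945) = (132 - 1*(-33)) - 1*(-8945) = (132 + 33) + 8945 = 165 + 8945 = 9110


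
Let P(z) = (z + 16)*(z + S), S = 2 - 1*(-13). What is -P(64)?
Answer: -6320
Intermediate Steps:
S = 15 (S = 2 + 13 = 15)
P(z) = (15 + z)*(16 + z) (P(z) = (z + 16)*(z + 15) = (16 + z)*(15 + z) = (15 + z)*(16 + z))
-P(64) = -(240 + 64² + 31*64) = -(240 + 4096 + 1984) = -1*6320 = -6320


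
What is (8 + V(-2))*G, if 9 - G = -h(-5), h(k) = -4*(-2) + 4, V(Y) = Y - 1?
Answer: 105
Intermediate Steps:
V(Y) = -1 + Y
h(k) = 12 (h(k) = 8 + 4 = 12)
G = 21 (G = 9 - (-1)*12 = 9 - 1*(-12) = 9 + 12 = 21)
(8 + V(-2))*G = (8 + (-1 - 2))*21 = (8 - 3)*21 = 5*21 = 105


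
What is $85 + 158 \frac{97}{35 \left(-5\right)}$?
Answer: $- \frac{451}{175} \approx -2.5771$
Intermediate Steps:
$85 + 158 \frac{97}{35 \left(-5\right)} = 85 + 158 \frac{97}{-175} = 85 + 158 \cdot 97 \left(- \frac{1}{175}\right) = 85 + 158 \left(- \frac{97}{175}\right) = 85 - \frac{15326}{175} = - \frac{451}{175}$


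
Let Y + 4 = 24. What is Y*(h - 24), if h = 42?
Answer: 360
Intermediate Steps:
Y = 20 (Y = -4 + 24 = 20)
Y*(h - 24) = 20*(42 - 24) = 20*18 = 360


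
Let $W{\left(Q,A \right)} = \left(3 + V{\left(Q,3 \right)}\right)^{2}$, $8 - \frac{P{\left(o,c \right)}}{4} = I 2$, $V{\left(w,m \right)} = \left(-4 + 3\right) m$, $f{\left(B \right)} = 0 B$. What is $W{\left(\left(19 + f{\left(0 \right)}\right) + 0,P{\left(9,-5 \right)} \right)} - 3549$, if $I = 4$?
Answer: $-3549$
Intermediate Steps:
$f{\left(B \right)} = 0$
$V{\left(w,m \right)} = - m$
$P{\left(o,c \right)} = 0$ ($P{\left(o,c \right)} = 32 - 4 \cdot 4 \cdot 2 = 32 - 32 = 0$)
$W{\left(Q,A \right)} = 0$ ($W{\left(Q,A \right)} = \left(3 - 3\right)^{2} = 0^{2} = 0$)
$W{\left(\left(19 + f{\left(0 \right)}\right) + 0,P{\left(9,-5 \right)} \right)} - 3549 = 0 - 3549 = -3549$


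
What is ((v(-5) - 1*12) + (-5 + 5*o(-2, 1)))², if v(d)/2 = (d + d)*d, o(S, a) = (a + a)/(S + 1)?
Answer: 5329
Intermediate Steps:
o(S, a) = 2*a/(1 + S) (o(S, a) = (2*a)/(1 + S) = 2*a/(1 + S))
v(d) = 4*d² (v(d) = 2*((d + d)*d) = 2*((2*d)*d) = 2*(2*d²) = 4*d²)
((v(-5) - 1*12) + (-5 + 5*o(-2, 1)))² = ((4*(-5)² - 1*12) + (-5 + 5*(2*1/(1 - 2))))² = ((4*25 - 12) + (-5 + 5*(2*1/(-1))))² = ((100 - 12) + (-5 + 5*(2*1*(-1))))² = (88 + (-5 + 5*(-2)))² = (88 + (-5 - 10))² = (88 - 15)² = 73² = 5329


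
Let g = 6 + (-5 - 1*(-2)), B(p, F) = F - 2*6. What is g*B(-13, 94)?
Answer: 246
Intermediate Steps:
B(p, F) = -12 + F (B(p, F) = F - 12 = -12 + F)
g = 3 (g = 6 + (-5 + 2) = 6 - 3 = 3)
g*B(-13, 94) = 3*(-12 + 94) = 3*82 = 246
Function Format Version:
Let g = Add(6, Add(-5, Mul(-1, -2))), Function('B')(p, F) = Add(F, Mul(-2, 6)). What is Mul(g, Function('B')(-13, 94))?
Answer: 246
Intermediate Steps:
Function('B')(p, F) = Add(-12, F) (Function('B')(p, F) = Add(F, -12) = Add(-12, F))
g = 3 (g = Add(6, Add(-5, 2)) = Add(6, -3) = 3)
Mul(g, Function('B')(-13, 94)) = Mul(3, Add(-12, 94)) = Mul(3, 82) = 246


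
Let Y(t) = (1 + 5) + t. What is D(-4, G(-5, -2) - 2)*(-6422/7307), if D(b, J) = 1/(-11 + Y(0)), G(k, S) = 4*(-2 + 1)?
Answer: 6422/36535 ≈ 0.17578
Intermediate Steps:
G(k, S) = -4 (G(k, S) = 4*(-1) = -4)
Y(t) = 6 + t
D(b, J) = -⅕ (D(b, J) = 1/(-11 + (6 + 0)) = 1/(-11 + 6) = 1/(-5) = -⅕)
D(-4, G(-5, -2) - 2)*(-6422/7307) = -(-6422)/(5*7307) = -⅕*(-6422/7307) = 6422/36535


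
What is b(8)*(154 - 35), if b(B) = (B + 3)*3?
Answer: 3927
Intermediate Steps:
b(B) = 9 + 3*B (b(B) = (3 + B)*3 = 9 + 3*B)
b(8)*(154 - 35) = (9 + 3*8)*(154 - 35) = (9 + 24)*119 = 33*119 = 3927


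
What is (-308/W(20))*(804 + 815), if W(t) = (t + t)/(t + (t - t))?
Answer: -249326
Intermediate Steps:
W(t) = 2 (W(t) = (2*t)/(t + 0) = (2*t)/t = 2)
(-308/W(20))*(804 + 815) = (-308/2)*(804 + 815) = -308*½*1619 = -154*1619 = -249326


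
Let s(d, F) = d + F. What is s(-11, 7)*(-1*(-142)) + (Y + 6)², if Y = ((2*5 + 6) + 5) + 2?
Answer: 273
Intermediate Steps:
s(d, F) = F + d
Y = 23 (Y = ((10 + 6) + 5) + 2 = (16 + 5) + 2 = 21 + 2 = 23)
s(-11, 7)*(-1*(-142)) + (Y + 6)² = (7 - 11)*(-1*(-142)) + (23 + 6)² = -4*142 + 29² = -568 + 841 = 273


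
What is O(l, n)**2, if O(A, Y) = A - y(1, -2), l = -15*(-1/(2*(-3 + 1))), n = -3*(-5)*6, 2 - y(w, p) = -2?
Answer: 961/16 ≈ 60.063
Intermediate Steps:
y(w, p) = 4 (y(w, p) = 2 - 1*(-2) = 2 + 2 = 4)
n = 90 (n = 15*6 = 90)
l = -15/4 (l = -15/((-2*(-2))) = -15/4 ≈ -3.7500)
O(A, Y) = -4 + A (O(A, Y) = A - 1*4 = A - 4 = -4 + A)
O(l, n)**2 = (-4 - 15/4)**2 = (-31/4)**2 = 961/16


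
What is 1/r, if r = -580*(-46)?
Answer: 1/26680 ≈ 3.7481e-5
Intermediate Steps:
r = 26680
1/r = 1/26680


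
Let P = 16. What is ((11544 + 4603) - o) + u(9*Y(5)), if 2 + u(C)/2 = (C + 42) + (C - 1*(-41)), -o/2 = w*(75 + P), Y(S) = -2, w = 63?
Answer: 27703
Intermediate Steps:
o = -11466 (o = -126*(75 + 16) = -126*91 = -2*5733 = -11466)
u(C) = 162 + 4*C (u(C) = -4 + 2*((C + 42) + (C - 1*(-41))) = -4 + 2*((42 + C) + (C + 41)) = -4 + 2*((42 + C) + (41 + C)) = -4 + 2*(83 + 2*C) = -4 + (166 + 4*C) = 162 + 4*C)
((11544 + 4603) - o) + u(9*Y(5)) = ((11544 + 4603) - 1*(-11466)) + (162 + 4*(9*(-2))) = (16147 + 11466) + (162 + 4*(-18)) = 27613 + (162 - 72) = 27613 + 90 = 27703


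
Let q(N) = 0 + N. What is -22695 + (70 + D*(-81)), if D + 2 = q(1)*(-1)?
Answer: -22382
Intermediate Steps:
q(N) = N
D = -3 (D = -2 + 1*(-1) = -2 - 1 = -3)
-22695 + (70 + D*(-81)) = -22695 + (70 - 3*(-81)) = -22695 + (70 + 243) = -22695 + 313 = -22382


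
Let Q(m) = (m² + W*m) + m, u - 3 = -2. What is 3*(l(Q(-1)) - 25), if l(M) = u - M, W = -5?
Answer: -87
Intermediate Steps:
u = 1 (u = 3 - 2 = 1)
Q(m) = m² - 4*m (Q(m) = (m² - 5*m) + m = m² - 4*m)
l(M) = 1 - M
3*(l(Q(-1)) - 25) = 3*((1 - (-1)*(-4 - 1)) - 25) = 3*((1 - (-1)*(-5)) - 25) = 3*((1 - 1*5) - 25) = 3*((1 - 5) - 25) = 3*(-4 - 25) = 3*(-29) = -87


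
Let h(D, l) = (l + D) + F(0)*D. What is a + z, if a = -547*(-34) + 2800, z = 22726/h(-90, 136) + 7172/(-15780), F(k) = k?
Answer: 1986333326/90735 ≈ 21892.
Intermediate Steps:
h(D, l) = D + l (h(D, l) = (l + D) + 0*D = (D + l) + 0 = D + l)
z = 44785796/90735 (z = 22726/(-90 + 136) + 7172/(-15780) = 22726/46 + 7172*(-1/15780) = 22726*(1/46) - 1793/3945 = 11363/23 - 1793/3945 = 44785796/90735 ≈ 493.59)
a = 21398 (a = 18598 + 2800 = 21398)
a + z = 21398 + 44785796/90735 = 1986333326/90735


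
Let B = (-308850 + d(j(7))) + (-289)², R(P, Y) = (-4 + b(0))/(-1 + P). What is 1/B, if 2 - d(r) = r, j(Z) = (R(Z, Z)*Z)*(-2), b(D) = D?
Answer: -3/676009 ≈ -4.4378e-6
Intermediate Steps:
R(P, Y) = -4/(-1 + P) (R(P, Y) = (-4 + 0)/(-1 + P) = -4/(-1 + P))
j(Z) = 8*Z/(-1 + Z) (j(Z) = ((-4/(-1 + Z))*Z)*(-2) = -4*Z/(-1 + Z)*(-2) = 8*Z/(-1 + Z))
d(r) = 2 - r
B = -676009/3 (B = (-308850 + (2 - 8*7/(-1 + 7))) + (-289)² = (-308850 + (2 - 8*7/6)) + 83521 = (-308850 + (2 - 1*28/3)) + 83521 = (-308850 + (2 - 28/3)) + 83521 = (-308850 - 22/3) + 83521 = -926572/3 + 83521 = -676009/3 ≈ -2.2534e+5)
1/B = 1/(-676009/3) = -3/676009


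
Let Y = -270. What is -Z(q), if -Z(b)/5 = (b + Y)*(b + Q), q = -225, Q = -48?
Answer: 675675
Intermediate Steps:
Z(b) = -5*(-270 + b)*(-48 + b) (Z(b) = -5*(b - 270)*(b - 48) = -5*(-270 + b)*(-48 + b))
-Z(q) = -(-64800 - 5*(-225)² + 1590*(-225)) = -(-64800 - 5*50625 - 357750) = -(-64800 - 253125 - 357750) = -1*(-675675) = 675675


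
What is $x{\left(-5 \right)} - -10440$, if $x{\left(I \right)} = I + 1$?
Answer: $10436$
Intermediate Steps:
$x{\left(I \right)} = 1 + I$
$x{\left(-5 \right)} - -10440 = \left(1 - 5\right) - -10440 = -4 + 10440 = 10436$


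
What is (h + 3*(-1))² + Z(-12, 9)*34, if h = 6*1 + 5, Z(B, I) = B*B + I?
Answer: 5266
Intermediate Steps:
Z(B, I) = I + B² (Z(B, I) = B² + I = I + B²)
h = 11 (h = 6 + 5 = 11)
(h + 3*(-1))² + Z(-12, 9)*34 = (11 + 3*(-1))² + (9 + (-12)²)*34 = (11 - 3)² + (9 + 144)*34 = 8² + 153*34 = 64 + 5202 = 5266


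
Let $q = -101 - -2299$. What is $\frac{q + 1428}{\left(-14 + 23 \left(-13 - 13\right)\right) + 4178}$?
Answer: $\frac{1813}{1783} \approx 1.0168$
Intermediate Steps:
$q = 2198$ ($q = -101 + 2299 = 2198$)
$\frac{q + 1428}{\left(-14 + 23 \left(-13 - 13\right)\right) + 4178} = \frac{2198 + 1428}{\left(-14 + 23 \left(-13 - 13\right)\right) + 4178} = \frac{3626}{\left(-14 + 23 \left(-26\right)\right) + 4178} = \frac{3626}{\left(-14 - 598\right) + 4178} = \frac{3626}{-612 + 4178} = \frac{3626}{3566} = 3626 \cdot \frac{1}{3566} = \frac{1813}{1783}$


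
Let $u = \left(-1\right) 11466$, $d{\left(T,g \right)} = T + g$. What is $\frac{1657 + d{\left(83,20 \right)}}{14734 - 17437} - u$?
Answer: $\frac{30990838}{2703} \approx 11465.0$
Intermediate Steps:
$u = -11466$
$\frac{1657 + d{\left(83,20 \right)}}{14734 - 17437} - u = \frac{1657 + \left(83 + 20\right)}{14734 - 17437} - -11466 = \frac{1657 + 103}{-2703} + 11466 = 1760 \left(- \frac{1}{2703}\right) + 11466 = - \frac{1760}{2703} + 11466 = \frac{30990838}{2703}$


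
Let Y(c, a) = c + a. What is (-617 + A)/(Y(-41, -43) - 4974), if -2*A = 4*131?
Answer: 293/1686 ≈ 0.17378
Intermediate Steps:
A = -262 (A = -2*131 = -1/2*524 = -262)
Y(c, a) = a + c
(-617 + A)/(Y(-41, -43) - 4974) = (-617 - 262)/((-43 - 41) - 4974) = -879/(-84 - 4974) = -879/(-5058) = -879*(-1/5058) = 293/1686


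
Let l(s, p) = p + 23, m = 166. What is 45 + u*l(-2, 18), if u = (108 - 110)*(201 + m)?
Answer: -30049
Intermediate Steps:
l(s, p) = 23 + p
u = -734 (u = (108 - 110)*(201 + 166) = -2*367 = -734)
45 + u*l(-2, 18) = 45 - 734*(23 + 18) = 45 - 734*41 = 45 - 30094 = -30049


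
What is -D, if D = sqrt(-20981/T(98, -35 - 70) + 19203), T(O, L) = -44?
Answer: -sqrt(9525043)/22 ≈ -140.28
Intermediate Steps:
D = sqrt(9525043)/22 (D = sqrt(-20981/(-44) + 19203) = sqrt(-20981*(-1/44) + 19203) = sqrt(20981/44 + 19203) = sqrt(865913/44) = sqrt(9525043)/22 ≈ 140.28)
-D = -sqrt(9525043)/22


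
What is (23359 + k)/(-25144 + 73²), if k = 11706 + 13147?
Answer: -48212/19815 ≈ -2.4331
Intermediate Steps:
k = 24853
(23359 + k)/(-25144 + 73²) = (23359 + 24853)/(-25144 + 73²) = 48212/(-25144 + 5329) = 48212/(-19815) = 48212*(-1/19815) = -48212/19815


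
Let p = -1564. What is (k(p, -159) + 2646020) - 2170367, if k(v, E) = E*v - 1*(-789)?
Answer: 725118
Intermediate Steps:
k(v, E) = 789 + E*v (k(v, E) = E*v + 789 = 789 + E*v)
(k(p, -159) + 2646020) - 2170367 = ((789 - 159*(-1564)) + 2646020) - 2170367 = ((789 + 248676) + 2646020) - 2170367 = (249465 + 2646020) - 2170367 = 2895485 - 2170367 = 725118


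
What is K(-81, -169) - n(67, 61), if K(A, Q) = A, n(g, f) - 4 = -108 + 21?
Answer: 2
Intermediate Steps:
n(g, f) = -83 (n(g, f) = 4 + (-108 + 21) = 4 - 87 = -83)
K(-81, -169) - n(67, 61) = -81 - 1*(-83) = -81 + 83 = 2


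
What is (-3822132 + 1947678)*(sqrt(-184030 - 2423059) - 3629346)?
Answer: 6803042127084 - 1874454*I*sqrt(2607089) ≈ 6.803e+12 - 3.0266e+9*I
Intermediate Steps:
(-3822132 + 1947678)*(sqrt(-184030 - 2423059) - 3629346) = -1874454*(sqrt(-2607089) - 3629346) = -1874454*(I*sqrt(2607089) - 3629346) = -1874454*(-3629346 + I*sqrt(2607089)) = 6803042127084 - 1874454*I*sqrt(2607089)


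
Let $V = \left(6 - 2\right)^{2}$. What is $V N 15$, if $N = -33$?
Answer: $-7920$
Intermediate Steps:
$V = 16$ ($V = 4^{2} = 16$)
$V N 15 = 16 \left(-33\right) 15 = \left(-528\right) 15 = -7920$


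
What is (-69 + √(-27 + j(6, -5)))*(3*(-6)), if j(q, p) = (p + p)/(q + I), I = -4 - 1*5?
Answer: 1242 - 6*I*√213 ≈ 1242.0 - 87.567*I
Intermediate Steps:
I = -9 (I = -4 - 5 = -9)
j(q, p) = 2*p/(-9 + q) (j(q, p) = (p + p)/(q - 9) = (2*p)/(-9 + q) = 2*p/(-9 + q))
(-69 + √(-27 + j(6, -5)))*(3*(-6)) = (-69 + √(-27 + 2*(-5)/(-9 + 6)))*(3*(-6)) = (-69 + √(-27 + 2*(-5)/(-3)))*(-18) = (-69 + √(-27 + 2*(-5)*(-⅓)))*(-18) = (-69 + √(-27 + 10/3))*(-18) = (-69 + √(-71/3))*(-18) = (-69 + I*√213/3)*(-18) = 1242 - 6*I*√213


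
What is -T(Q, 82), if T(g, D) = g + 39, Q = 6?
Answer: -45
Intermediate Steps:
T(g, D) = 39 + g
-T(Q, 82) = -(39 + 6) = -1*45 = -45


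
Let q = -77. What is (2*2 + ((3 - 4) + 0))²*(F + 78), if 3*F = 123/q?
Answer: 53685/77 ≈ 697.21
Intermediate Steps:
F = -41/77 (F = (123/(-77))/3 = (123*(-1/77))/3 = (⅓)*(-123/77) = -41/77 ≈ -0.53247)
(2*2 + ((3 - 4) + 0))²*(F + 78) = (2*2 + ((3 - 4) + 0))²*(-41/77 + 78) = (4 + (-1 + 0))²*(5965/77) = (4 - 1)²*(5965/77) = 3²*(5965/77) = 9*(5965/77) = 53685/77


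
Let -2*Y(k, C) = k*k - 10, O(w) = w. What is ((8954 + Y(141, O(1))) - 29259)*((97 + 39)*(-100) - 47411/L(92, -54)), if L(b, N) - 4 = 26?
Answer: 27543712691/60 ≈ 4.5906e+8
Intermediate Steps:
L(b, N) = 30 (L(b, N) = 4 + 26 = 30)
Y(k, C) = 5 - k**2/2 (Y(k, C) = -(k*k - 10)/2 = -(k**2 - 10)/2 = -(-10 + k**2)/2 = 5 - k**2/2)
((8954 + Y(141, O(1))) - 29259)*((97 + 39)*(-100) - 47411/L(92, -54)) = ((8954 + (5 - 1/2*141**2)) - 29259)*((97 + 39)*(-100) - 47411/30) = ((8954 + (5 - 1/2*19881)) - 29259)*(136*(-100) - 47411*1/30) = ((8954 + (5 - 19881/2)) - 29259)*(-13600 - 47411/30) = ((8954 - 19871/2) - 29259)*(-455411/30) = (-1963/2 - 29259)*(-455411/30) = -60481/2*(-455411/30) = 27543712691/60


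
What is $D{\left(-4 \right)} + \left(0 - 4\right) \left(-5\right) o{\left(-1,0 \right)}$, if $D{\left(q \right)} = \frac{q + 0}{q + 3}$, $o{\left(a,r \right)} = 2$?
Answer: $44$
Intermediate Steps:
$D{\left(q \right)} = \frac{q}{3 + q}$
$D{\left(-4 \right)} + \left(0 - 4\right) \left(-5\right) o{\left(-1,0 \right)} = - \frac{4}{3 - 4} + \left(0 - 4\right) \left(-5\right) 2 = - \frac{4}{-1} + \left(-4\right) \left(-5\right) 2 = \left(-4\right) \left(-1\right) + 20 \cdot 2 = 4 + 40 = 44$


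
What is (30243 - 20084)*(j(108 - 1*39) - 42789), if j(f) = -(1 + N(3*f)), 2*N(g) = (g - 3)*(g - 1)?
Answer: -648164518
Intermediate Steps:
N(g) = (-1 + g)*(-3 + g)/2 (N(g) = ((g - 3)*(g - 1))/2 = ((-3 + g)*(-1 + g))/2 = ((-1 + g)*(-3 + g))/2 = (-1 + g)*(-3 + g)/2)
j(f) = -5/2 + 6*f - 9*f**2/2 (j(f) = -(1 + (3/2 + (3*f)**2/2 - 6*f)) = -(1 + (3/2 + (9*f**2)/2 - 6*f)) = -(1 + (3/2 + 9*f**2/2 - 6*f)) = -(1 + (3/2 - 6*f + 9*f**2/2)) = -(5/2 - 6*f + 9*f**2/2) = -5/2 + 6*f - 9*f**2/2)
(30243 - 20084)*(j(108 - 1*39) - 42789) = (30243 - 20084)*((-5/2 + 6*(108 - 1*39) - 9*(108 - 1*39)**2/2) - 42789) = 10159*((-5/2 + 6*(108 - 39) - 9*(108 - 39)**2/2) - 42789) = 10159*((-5/2 + 6*69 - 9/2*69**2) - 42789) = 10159*((-5/2 + 414 - 9/2*4761) - 42789) = 10159*((-5/2 + 414 - 42849/2) - 42789) = 10159*(-21013 - 42789) = 10159*(-63802) = -648164518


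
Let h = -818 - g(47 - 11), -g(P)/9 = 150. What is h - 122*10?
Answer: -688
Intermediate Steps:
g(P) = -1350 (g(P) = -9*150 = -1350)
h = 532 (h = -818 - 1*(-1350) = -818 + 1350 = 532)
h - 122*10 = 532 - 122*10 = 532 - 1220 = -688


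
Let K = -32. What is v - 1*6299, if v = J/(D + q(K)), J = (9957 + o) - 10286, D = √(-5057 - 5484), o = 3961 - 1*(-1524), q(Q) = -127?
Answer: -663973/105 - 2578*I*√10541/13335 ≈ -6323.6 - 19.849*I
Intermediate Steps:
o = 5485 (o = 3961 + 1524 = 5485)
D = I*√10541 (D = √(-10541) = I*√10541 ≈ 102.67*I)
J = 5156 (J = (9957 + 5485) - 10286 = 15442 - 10286 = 5156)
v = 5156/(-127 + I*√10541) (v = 5156/(I*√10541 - 127) = 5156/(-127 + I*√10541) ≈ -24.552 - 19.849*I)
v - 1*6299 = (-2578/105 - 2578*I*√10541/13335) - 1*6299 = (-2578/105 - 2578*I*√10541/13335) - 6299 = -663973/105 - 2578*I*√10541/13335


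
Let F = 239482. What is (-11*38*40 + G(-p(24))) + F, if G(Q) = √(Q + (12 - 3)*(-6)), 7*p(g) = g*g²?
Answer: 222762 + 3*I*√11046/7 ≈ 2.2276e+5 + 45.043*I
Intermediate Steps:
p(g) = g³/7 (p(g) = (g*g²)/7 = g³/7)
G(Q) = √(-54 + Q) (G(Q) = √(Q + 9*(-6)) = √(Q - 54) = √(-54 + Q))
(-11*38*40 + G(-p(24))) + F = (-11*38*40 + √(-54 - 24³/7)) + 239482 = (-418*40 + √(-54 - 13824/7)) + 239482 = (-16720 + √(-54 - 1*13824/7)) + 239482 = (-16720 + √(-54 - 13824/7)) + 239482 = (-16720 + √(-14202/7)) + 239482 = (-16720 + 3*I*√11046/7) + 239482 = 222762 + 3*I*√11046/7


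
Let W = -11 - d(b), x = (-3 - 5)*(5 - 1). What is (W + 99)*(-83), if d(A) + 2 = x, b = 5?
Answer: -10126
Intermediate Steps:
x = -32 (x = -8*4 = -32)
d(A) = -34 (d(A) = -2 - 32 = -34)
W = 23 (W = -11 - 1*(-34) = -11 + 34 = 23)
(W + 99)*(-83) = (23 + 99)*(-83) = 122*(-83) = -10126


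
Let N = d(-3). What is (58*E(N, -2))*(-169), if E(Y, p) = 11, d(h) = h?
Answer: -107822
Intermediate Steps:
N = -3
(58*E(N, -2))*(-169) = (58*11)*(-169) = 638*(-169) = -107822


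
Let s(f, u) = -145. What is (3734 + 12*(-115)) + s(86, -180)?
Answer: 2209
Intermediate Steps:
(3734 + 12*(-115)) + s(86, -180) = (3734 + 12*(-115)) - 145 = (3734 - 1380) - 145 = 2354 - 145 = 2209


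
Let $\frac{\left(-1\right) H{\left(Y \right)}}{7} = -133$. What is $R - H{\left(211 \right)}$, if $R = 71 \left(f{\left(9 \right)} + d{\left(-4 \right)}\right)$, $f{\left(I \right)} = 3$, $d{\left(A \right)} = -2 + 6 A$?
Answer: $-2564$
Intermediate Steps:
$H{\left(Y \right)} = 931$ ($H{\left(Y \right)} = \left(-7\right) \left(-133\right) = 931$)
$R = -1633$ ($R = 71 \left(3 + \left(-2 + 6 \left(-4\right)\right)\right) = 71 \left(3 - 26\right) = 71 \left(-23\right) = -1633$)
$R - H{\left(211 \right)} = -1633 - 931 = -2564$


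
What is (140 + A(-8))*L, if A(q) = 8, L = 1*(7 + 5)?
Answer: 1776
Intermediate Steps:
L = 12 (L = 1*12 = 12)
(140 + A(-8))*L = (140 + 8)*12 = 148*12 = 1776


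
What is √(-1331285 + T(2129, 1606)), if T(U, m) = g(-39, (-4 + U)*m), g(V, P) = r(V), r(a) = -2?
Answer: I*√1331287 ≈ 1153.8*I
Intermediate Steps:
g(V, P) = -2
T(U, m) = -2
√(-1331285 + T(2129, 1606)) = √(-1331285 - 2) = √(-1331287) = I*√1331287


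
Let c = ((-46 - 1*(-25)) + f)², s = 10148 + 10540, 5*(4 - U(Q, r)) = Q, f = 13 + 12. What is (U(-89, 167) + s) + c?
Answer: 103629/5 ≈ 20726.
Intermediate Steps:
f = 25
U(Q, r) = 4 - Q/5
s = 20688
c = 16 (c = ((-46 - 1*(-25)) + 25)² = ((-46 + 25) + 25)² = (-21 + 25)² = 4² = 16)
(U(-89, 167) + s) + c = ((4 - ⅕*(-89)) + 20688) + 16 = ((4 + 89/5) + 20688) + 16 = (109/5 + 20688) + 16 = 103549/5 + 16 = 103629/5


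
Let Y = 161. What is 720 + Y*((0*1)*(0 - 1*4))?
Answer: 720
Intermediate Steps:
720 + Y*((0*1)*(0 - 1*4)) = 720 + 161*((0*1)*(0 - 1*4)) = 720 + 161*(0*(0 - 4)) = 720 + 161*(0*(-4)) = 720 + 161*0 = 720 + 0 = 720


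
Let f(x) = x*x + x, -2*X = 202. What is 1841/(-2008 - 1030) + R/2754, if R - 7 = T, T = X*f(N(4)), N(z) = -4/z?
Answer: -180316/298809 ≈ -0.60345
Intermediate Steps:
X = -101 (X = -½*202 = -101)
f(x) = x + x² (f(x) = x² + x = x + x²)
T = 0 (T = -101*(-4/4)*(1 - 4/4) = -101*(-4*¼)*(1 - 4*¼) = -(-101)*(1 - 1) = -(-101)*0 = -101*0 = 0)
R = 7 (R = 7 + 0 = 7)
1841/(-2008 - 1030) + R/2754 = 1841/(-2008 - 1030) + 7/2754 = 1841/(-3038) + 7*(1/2754) = 1841*(-1/3038) + 7/2754 = -263/434 + 7/2754 = -180316/298809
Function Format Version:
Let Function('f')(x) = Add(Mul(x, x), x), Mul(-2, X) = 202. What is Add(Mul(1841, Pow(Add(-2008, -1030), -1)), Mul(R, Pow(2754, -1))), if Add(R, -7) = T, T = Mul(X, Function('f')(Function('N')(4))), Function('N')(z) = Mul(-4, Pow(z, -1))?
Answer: Rational(-180316, 298809) ≈ -0.60345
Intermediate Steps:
X = -101 (X = Mul(Rational(-1, 2), 202) = -101)
Function('f')(x) = Add(x, Pow(x, 2)) (Function('f')(x) = Add(Pow(x, 2), x) = Add(x, Pow(x, 2)))
T = 0 (T = Mul(-101, Mul(Mul(-4, Pow(4, -1)), Add(1, Mul(-4, Pow(4, -1))))) = Mul(-101, Mul(Mul(-4, Rational(1, 4)), Add(1, Mul(-4, Rational(1, 4))))) = Mul(-101, Mul(-1, Add(1, -1))) = Mul(-101, Mul(-1, 0)) = Mul(-101, 0) = 0)
R = 7 (R = Add(7, 0) = 7)
Add(Mul(1841, Pow(Add(-2008, -1030), -1)), Mul(R, Pow(2754, -1))) = Add(Mul(1841, Pow(Add(-2008, -1030), -1)), Mul(7, Pow(2754, -1))) = Add(Mul(1841, Pow(-3038, -1)), Mul(7, Rational(1, 2754))) = Add(Mul(1841, Rational(-1, 3038)), Rational(7, 2754)) = Add(Rational(-263, 434), Rational(7, 2754)) = Rational(-180316, 298809)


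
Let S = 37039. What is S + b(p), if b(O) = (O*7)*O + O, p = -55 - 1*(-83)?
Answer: 42555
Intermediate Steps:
p = 28 (p = -55 + 83 = 28)
b(O) = O + 7*O² (b(O) = (7*O)*O + O = 7*O² + O = O + 7*O²)
S + b(p) = 37039 + 28*(1 + 7*28) = 37039 + 28*(1 + 196) = 37039 + 28*197 = 37039 + 5516 = 42555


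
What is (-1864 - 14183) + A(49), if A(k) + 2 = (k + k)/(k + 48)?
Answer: -1556655/97 ≈ -16048.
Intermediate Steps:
A(k) = -2 + 2*k/(48 + k) (A(k) = -2 + (k + k)/(k + 48) = -2 + (2*k)/(48 + k) = -2 + 2*k/(48 + k))
(-1864 - 14183) + A(49) = (-1864 - 14183) - 96/(48 + 49) = -16047 - 96/97 = -1556655/97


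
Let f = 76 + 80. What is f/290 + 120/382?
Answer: 23598/27695 ≈ 0.85207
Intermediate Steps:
f = 156
f/290 + 120/382 = 156/290 + 120/382 = 156*(1/290) + 120*(1/382) = 78/145 + 60/191 = 23598/27695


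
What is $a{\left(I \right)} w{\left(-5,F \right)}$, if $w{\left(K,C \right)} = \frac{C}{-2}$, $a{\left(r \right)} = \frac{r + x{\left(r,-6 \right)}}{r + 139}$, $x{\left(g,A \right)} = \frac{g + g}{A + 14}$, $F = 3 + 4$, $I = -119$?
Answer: $\frac{833}{32} \approx 26.031$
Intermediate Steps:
$F = 7$
$x{\left(g,A \right)} = \frac{2 g}{14 + A}$
$a{\left(r \right)} = \frac{5 r}{4 \left(139 + r\right)}$ ($a{\left(r \right)} = \frac{r + \frac{2 r}{14 - 6}}{r + 139} = \frac{r + \frac{2 r}{8}}{139 + r} = \frac{r + 2 r \frac{1}{8}}{139 + r} = \frac{r + \frac{r}{4}}{139 + r} = \frac{\frac{5}{4} r}{139 + r} = \frac{5 r}{4 \left(139 + r\right)}$)
$w{\left(K,C \right)} = - \frac{C}{2}$ ($w{\left(K,C \right)} = C \left(- \frac{1}{2}\right) = - \frac{C}{2}$)
$a{\left(I \right)} w{\left(-5,F \right)} = \frac{5}{4} \left(-119\right) \frac{1}{139 - 119} \left(\left(- \frac{1}{2}\right) 7\right) = \frac{5}{4} \left(-119\right) \frac{1}{20} \left(- \frac{7}{2}\right) = \left(- \frac{119}{16}\right) \left(- \frac{7}{2}\right) = \frac{833}{32}$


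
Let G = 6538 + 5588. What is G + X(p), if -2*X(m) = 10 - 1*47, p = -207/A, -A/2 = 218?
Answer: 24289/2 ≈ 12145.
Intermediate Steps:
A = -436 (A = -2*218 = -436)
p = 207/436 (p = -207/(-436) = -207*(-1/436) = 207/436 ≈ 0.47477)
G = 12126
X(m) = 37/2 (X(m) = -(10 - 1*47)/2 = -(10 - 47)/2 = -½*(-37) = 37/2)
G + X(p) = 12126 + 37/2 = 24289/2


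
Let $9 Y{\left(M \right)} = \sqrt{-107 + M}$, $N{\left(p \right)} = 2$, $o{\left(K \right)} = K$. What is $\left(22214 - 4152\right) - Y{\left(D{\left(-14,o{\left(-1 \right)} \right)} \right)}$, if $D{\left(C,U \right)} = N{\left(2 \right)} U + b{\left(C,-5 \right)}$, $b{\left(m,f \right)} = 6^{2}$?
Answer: $18062 - \frac{i \sqrt{73}}{9} \approx 18062.0 - 0.94933 i$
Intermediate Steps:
$b{\left(m,f \right)} = 36$
$D{\left(C,U \right)} = 36 + 2 U$ ($D{\left(C,U \right)} = 2 U + 36 = 36 + 2 U$)
$Y{\left(M \right)} = \frac{\sqrt{-107 + M}}{9}$
$\left(22214 - 4152\right) - Y{\left(D{\left(-14,o{\left(-1 \right)} \right)} \right)} = \left(22214 - 4152\right) - \frac{\sqrt{-107 + \left(36 + 2 \left(-1\right)\right)}}{9} = \left(22214 - 4152\right) - \frac{\sqrt{-107 + \left(36 - 2\right)}}{9} = 18062 - \frac{\sqrt{-107 + 34}}{9} = 18062 - \frac{\sqrt{-73}}{9} = 18062 - \frac{i \sqrt{73}}{9}$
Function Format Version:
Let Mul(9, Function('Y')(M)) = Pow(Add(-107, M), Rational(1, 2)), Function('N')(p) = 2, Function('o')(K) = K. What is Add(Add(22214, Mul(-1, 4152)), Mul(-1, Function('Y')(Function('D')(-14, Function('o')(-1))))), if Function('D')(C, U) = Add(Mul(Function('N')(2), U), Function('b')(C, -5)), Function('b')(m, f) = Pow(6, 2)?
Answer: Add(18062, Mul(Rational(-1, 9), I, Pow(73, Rational(1, 2)))) ≈ Add(18062., Mul(-0.94933, I))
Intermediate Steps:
Function('b')(m, f) = 36
Function('D')(C, U) = Add(36, Mul(2, U)) (Function('D')(C, U) = Add(Mul(2, U), 36) = Add(36, Mul(2, U)))
Function('Y')(M) = Mul(Rational(1, 9), Pow(Add(-107, M), Rational(1, 2)))
Add(Add(22214, Mul(-1, 4152)), Mul(-1, Function('Y')(Function('D')(-14, Function('o')(-1))))) = Add(Add(22214, Mul(-1, 4152)), Mul(-1, Mul(Rational(1, 9), Pow(Add(-107, Add(36, Mul(2, -1))), Rational(1, 2))))) = Add(Add(22214, -4152), Mul(-1, Mul(Rational(1, 9), Pow(Add(-107, Add(36, -2)), Rational(1, 2))))) = Add(18062, Mul(-1, Mul(Rational(1, 9), Pow(Add(-107, 34), Rational(1, 2))))) = Add(18062, Mul(-1, Mul(Rational(1, 9), Pow(-73, Rational(1, 2))))) = Add(18062, Mul(-1, Mul(Rational(1, 9), Mul(I, Pow(73, Rational(1, 2)))))) = Add(18062, Mul(-1, Mul(Rational(1, 9), I, Pow(73, Rational(1, 2))))) = Add(18062, Mul(Rational(-1, 9), I, Pow(73, Rational(1, 2))))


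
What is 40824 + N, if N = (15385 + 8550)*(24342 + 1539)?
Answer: 619502559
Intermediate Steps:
N = 619461735 (N = 23935*25881 = 619461735)
40824 + N = 40824 + 619461735 = 619502559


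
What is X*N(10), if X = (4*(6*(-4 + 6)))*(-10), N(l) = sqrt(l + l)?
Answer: -960*sqrt(5) ≈ -2146.6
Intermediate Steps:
N(l) = sqrt(2)*sqrt(l) (N(l) = sqrt(2*l) = sqrt(2)*sqrt(l))
X = -480 (X = (4*(6*2))*(-10) = (4*12)*(-10) = 48*(-10) = -480)
X*N(10) = -480*sqrt(2)*sqrt(10) = -960*sqrt(5)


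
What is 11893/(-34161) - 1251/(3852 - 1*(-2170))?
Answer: -114355057/205717542 ≈ -0.55588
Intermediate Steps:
11893/(-34161) - 1251/(3852 - 1*(-2170)) = 11893*(-1/34161) - 1251/(3852 + 2170) = -11893/34161 - 1251/6022 = -114355057/205717542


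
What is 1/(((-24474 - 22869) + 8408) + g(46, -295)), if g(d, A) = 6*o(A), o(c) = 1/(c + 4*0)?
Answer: -295/11485831 ≈ -2.5684e-5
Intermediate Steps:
o(c) = 1/c (o(c) = 1/(c + 0) = 1/c)
g(d, A) = 6/A
1/(((-24474 - 22869) + 8408) + g(46, -295)) = 1/(((-24474 - 22869) + 8408) + 6/(-295)) = 1/((-47343 + 8408) + 6*(-1/295)) = 1/(-38935 - 6/295) = 1/(-11485831/295) = -295/11485831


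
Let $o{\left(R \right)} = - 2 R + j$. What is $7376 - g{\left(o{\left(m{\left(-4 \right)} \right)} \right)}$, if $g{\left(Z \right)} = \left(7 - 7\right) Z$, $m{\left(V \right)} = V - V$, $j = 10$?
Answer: $7376$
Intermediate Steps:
$m{\left(V \right)} = 0$
$o{\left(R \right)} = 10 - 2 R$ ($o{\left(R \right)} = - 2 R + 10 = 10 - 2 R$)
$g{\left(Z \right)} = 0$ ($g{\left(Z \right)} = 0 Z = 0$)
$7376 - g{\left(o{\left(m{\left(-4 \right)} \right)} \right)} = 7376 - 0 = 7376 + 0 = 7376$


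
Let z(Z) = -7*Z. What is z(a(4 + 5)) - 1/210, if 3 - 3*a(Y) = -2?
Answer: -817/70 ≈ -11.671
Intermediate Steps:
a(Y) = 5/3 (a(Y) = 1 - 1/3*(-2) = 1 + 2/3 = 5/3)
z(a(4 + 5)) - 1/210 = -7*5/3 - 1/210 = -35/3 - 1*1/210 = -35/3 - 1/210 = -817/70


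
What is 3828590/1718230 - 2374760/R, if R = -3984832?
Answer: 241708397771/85585723592 ≈ 2.8242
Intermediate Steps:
3828590/1718230 - 2374760/R = 3828590/1718230 - 2374760/(-3984832) = 3828590*(1/1718230) - 2374760*(-1/3984832) = 382859/171823 + 296845/498104 = 241708397771/85585723592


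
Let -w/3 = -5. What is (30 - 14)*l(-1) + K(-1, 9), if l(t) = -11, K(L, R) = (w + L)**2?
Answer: 20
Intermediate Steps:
w = 15 (w = -3*(-5) = 15)
K(L, R) = (15 + L)**2
(30 - 14)*l(-1) + K(-1, 9) = (30 - 14)*(-11) + (15 - 1)**2 = 16*(-11) + 14**2 = -176 + 196 = 20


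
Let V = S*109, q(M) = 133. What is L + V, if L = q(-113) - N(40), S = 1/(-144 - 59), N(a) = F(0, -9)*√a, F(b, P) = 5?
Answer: 26890/203 - 10*√10 ≈ 100.84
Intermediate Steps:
N(a) = 5*√a
S = -1/203 (S = 1/(-203) = -1/203 ≈ -0.0049261)
L = 133 - 10*√10 (L = 133 - 5*√40 = 133 - 5*2*√10 = 133 - 10*√10 ≈ 101.38)
V = -109/203 (V = -1/203*109 = -109/203 ≈ -0.53695)
L + V = (133 - 10*√10) - 109/203 = 26890/203 - 10*√10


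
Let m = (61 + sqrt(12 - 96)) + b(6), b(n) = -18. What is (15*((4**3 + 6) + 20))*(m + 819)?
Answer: 1163700 + 2700*I*sqrt(21) ≈ 1.1637e+6 + 12373.0*I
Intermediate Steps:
m = 43 + 2*I*sqrt(21) (m = (61 + sqrt(12 - 96)) - 18 = (61 + sqrt(-84)) - 18 = (61 + 2*I*sqrt(21)) - 18 = 43 + 2*I*sqrt(21) ≈ 43.0 + 9.1651*I)
(15*((4**3 + 6) + 20))*(m + 819) = (15*((4**3 + 6) + 20))*((43 + 2*I*sqrt(21)) + 819) = (15*((64 + 6) + 20))*(862 + 2*I*sqrt(21)) = (15*(70 + 20))*(862 + 2*I*sqrt(21)) = (15*90)*(862 + 2*I*sqrt(21)) = 1350*(862 + 2*I*sqrt(21)) = 1163700 + 2700*I*sqrt(21)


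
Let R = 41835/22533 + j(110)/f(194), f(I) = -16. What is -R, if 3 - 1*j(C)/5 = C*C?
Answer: -454525955/120176 ≈ -3782.2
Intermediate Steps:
j(C) = 15 - 5*C² (j(C) = 15 - 5*C*C = 15 - 5*C²)
R = 454525955/120176 (R = 41835/22533 + (15 - 5*110²)/(-16) = 41835*(1/22533) + (15 - 5*12100)*(-1/16) = 13945/7511 + (15 - 60500)*(-1/16) = 13945/7511 - 60485*(-1/16) = 13945/7511 + 60485/16 = 454525955/120176 ≈ 3782.2)
-R = -1*454525955/120176 = -454525955/120176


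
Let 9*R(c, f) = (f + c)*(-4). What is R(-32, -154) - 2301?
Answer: -6655/3 ≈ -2218.3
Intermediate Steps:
R(c, f) = -4*c/9 - 4*f/9 (R(c, f) = ((f + c)*(-4))/9 = ((c + f)*(-4))/9 = (-4*c - 4*f)/9 = -4*c/9 - 4*f/9)
R(-32, -154) - 2301 = (-4/9*(-32) - 4/9*(-154)) - 2301 = (128/9 + 616/9) - 2301 = 248/3 - 2301 = -6655/3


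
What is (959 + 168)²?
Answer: 1270129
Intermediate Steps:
(959 + 168)² = 1127² = 1270129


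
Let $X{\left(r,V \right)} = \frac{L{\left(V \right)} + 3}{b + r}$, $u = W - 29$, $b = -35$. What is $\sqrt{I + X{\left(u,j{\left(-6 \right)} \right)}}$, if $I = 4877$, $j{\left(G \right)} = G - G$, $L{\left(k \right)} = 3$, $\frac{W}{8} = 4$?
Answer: $\frac{\sqrt{78029}}{4} \approx 69.834$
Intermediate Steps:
$W = 32$ ($W = 8 \cdot 4 = 32$)
$j{\left(G \right)} = 0$
$u = 3$ ($u = 32 - 29 = 3$)
$X{\left(r,V \right)} = \frac{6}{-35 + r}$ ($X{\left(r,V \right)} = \frac{3 + 3}{-35 + r} = \frac{6}{-35 + r}$)
$\sqrt{I + X{\left(u,j{\left(-6 \right)} \right)}} = \sqrt{4877 + \frac{6}{-35 + 3}} = \sqrt{4877 + \frac{6}{-32}} = \sqrt{4877 + 6 \left(- \frac{1}{32}\right)} = \sqrt{4877 - \frac{3}{16}} = \sqrt{\frac{78029}{16}} = \frac{\sqrt{78029}}{4}$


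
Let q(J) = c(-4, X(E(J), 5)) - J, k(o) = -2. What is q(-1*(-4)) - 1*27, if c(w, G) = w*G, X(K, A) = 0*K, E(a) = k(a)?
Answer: -31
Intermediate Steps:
E(a) = -2
X(K, A) = 0
c(w, G) = G*w
q(J) = -J (q(J) = 0*(-4) - J = 0 - J = -J)
q(-1*(-4)) - 1*27 = -(-1)*(-4) - 1*27 = -1*4 - 27 = -4 - 27 = -31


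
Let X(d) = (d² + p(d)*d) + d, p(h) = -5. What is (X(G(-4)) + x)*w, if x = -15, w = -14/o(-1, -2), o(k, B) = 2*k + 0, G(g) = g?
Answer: 119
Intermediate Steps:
o(k, B) = 2*k
w = 7 (w = -14/(2*(-1)) = -14/(-2) = -14*(-½) = 7)
X(d) = d² - 4*d (X(d) = (d² - 5*d) + d = d² - 4*d)
(X(G(-4)) + x)*w = (-4*(-4 - 4) - 15)*7 = (-4*(-8) - 15)*7 = (32 - 15)*7 = 17*7 = 119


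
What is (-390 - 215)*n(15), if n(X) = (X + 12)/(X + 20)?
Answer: -3267/7 ≈ -466.71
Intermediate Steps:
n(X) = (12 + X)/(20 + X)
(-390 - 215)*n(15) = (-390 - 215)*((12 + 15)/(20 + 15)) = -605*27/35 = -3267/7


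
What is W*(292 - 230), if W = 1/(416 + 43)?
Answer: 62/459 ≈ 0.13508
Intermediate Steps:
W = 1/459 ≈ 0.0021787
W*(292 - 230) = (292 - 230)/459 = (1/459)*62 = 62/459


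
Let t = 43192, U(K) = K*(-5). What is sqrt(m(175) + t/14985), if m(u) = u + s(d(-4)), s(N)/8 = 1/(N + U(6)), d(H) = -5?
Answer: sqrt(24132315935)/11655 ≈ 13.329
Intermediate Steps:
U(K) = -5*K
s(N) = 8/(-30 + N) (s(N) = 8/(N - 5*6) = 8/(N - 30) = 8/(-30 + N))
m(u) = -8/35 + u (m(u) = u + 8/(-30 - 5) = u + 8/(-35) = u + 8*(-1/35) = u - 8/35 = -8/35 + u)
sqrt(m(175) + t/14985) = sqrt((-8/35 + 175) + 43192/14985) = sqrt(6117/35 + 43192*(1/14985)) = sqrt(6117/35 + 43192/14985) = sqrt(18634993/104895) = sqrt(24132315935)/11655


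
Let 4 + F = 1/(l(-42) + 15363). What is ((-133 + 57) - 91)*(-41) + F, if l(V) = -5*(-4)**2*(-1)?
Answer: 105676450/15443 ≈ 6843.0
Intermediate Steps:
l(V) = 80 (l(V) = -5*16*(-1) = -80*(-1) = 80)
F = -61771/15443 (F = -4 + 1/(80 + 15363) = -4 + 1/15443 = -61771/15443 ≈ -3.9999)
((-133 + 57) - 91)*(-41) + F = ((-133 + 57) - 91)*(-41) - 61771/15443 = (-76 - 91)*(-41) - 61771/15443 = -167*(-41) - 61771/15443 = 6847 - 61771/15443 = 105676450/15443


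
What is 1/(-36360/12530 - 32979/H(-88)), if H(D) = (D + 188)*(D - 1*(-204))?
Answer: -14534800/83500287 ≈ -0.17407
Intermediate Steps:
H(D) = (188 + D)*(204 + D) (H(D) = (188 + D)*(D + 204) = (188 + D)*(204 + D))
1/(-36360/12530 - 32979/H(-88)) = 1/(-36360/12530 - 32979/(38352 + (-88)² + 392*(-88))) = 1/(-36360*1/12530 - 32979/(38352 + 7744 - 34496)) = 1/(-3636/1253 - 32979/11600) = 1/(-83500287/14534800) = -14534800/83500287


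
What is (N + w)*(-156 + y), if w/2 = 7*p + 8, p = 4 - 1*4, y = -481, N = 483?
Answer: -317863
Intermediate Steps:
p = 0 (p = 4 - 4 = 0)
w = 16 (w = 2*(7*0 + 8) = 2*(0 + 8) = 2*8 = 16)
(N + w)*(-156 + y) = (483 + 16)*(-156 - 481) = 499*(-637) = -317863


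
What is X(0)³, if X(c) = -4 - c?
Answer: -64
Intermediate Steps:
X(0)³ = (-4 - 1*0)³ = (-4 + 0)³ = (-4)³ = -64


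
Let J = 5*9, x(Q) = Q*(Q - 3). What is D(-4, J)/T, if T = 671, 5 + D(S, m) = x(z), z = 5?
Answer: 5/671 ≈ 0.0074516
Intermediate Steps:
x(Q) = Q*(-3 + Q)
J = 45
D(S, m) = 5 (D(S, m) = -5 + 5*(-3 + 5) = -5 + 5*2 = -5 + 10 = 5)
D(-4, J)/T = 5/671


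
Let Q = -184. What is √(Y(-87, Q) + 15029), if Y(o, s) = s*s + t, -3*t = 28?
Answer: √439881/3 ≈ 221.08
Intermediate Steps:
t = -28/3 (t = -⅓*28 = -28/3 ≈ -9.3333)
Y(o, s) = -28/3 + s² (Y(o, s) = s*s - 28/3 = s² - 28/3 = -28/3 + s²)
√(Y(-87, Q) + 15029) = √((-28/3 + (-184)²) + 15029) = √((-28/3 + 33856) + 15029) = √(101540/3 + 15029) = √(146627/3) = √439881/3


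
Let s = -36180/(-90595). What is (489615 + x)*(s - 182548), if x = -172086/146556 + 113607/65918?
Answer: -28342235561664769670632/317104768251 ≈ -8.9378e+10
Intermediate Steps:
x = 9612722/17501229 (x = -172086*1/146556 + 113607*(1/65918) = -1247/1062 + 113607/65918 = 9612722/17501229 ≈ 0.54926)
s = 7236/18119 (s = -36180*(-1/90595) = 7236/18119 ≈ 0.39936)
(489615 + x)*(s - 182548) = (489615 + 9612722/17501229)*(7236/18119 - 182548) = (8568873849557/17501229)*(-3307579976/18119) = -28342235561664769670632/317104768251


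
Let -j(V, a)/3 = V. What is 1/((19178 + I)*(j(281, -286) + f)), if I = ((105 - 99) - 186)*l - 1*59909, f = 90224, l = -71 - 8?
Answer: -1/2369579691 ≈ -4.2202e-10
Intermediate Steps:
l = -79
j(V, a) = -3*V
I = -45689 (I = ((105 - 99) - 186)*(-79) - 1*59909 = (6 - 186)*(-79) - 59909 = -180*(-79) - 59909 = 14220 - 59909 = -45689)
1/((19178 + I)*(j(281, -286) + f)) = 1/((19178 - 45689)*(-3*281 + 90224)) = 1/(-26511*(-843 + 90224)) = 1/(-26511*89381) = 1/(-2369579691) = -1/2369579691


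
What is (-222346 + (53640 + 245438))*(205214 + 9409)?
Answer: 16468452036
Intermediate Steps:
(-222346 + (53640 + 245438))*(205214 + 9409) = (-222346 + 299078)*214623 = 76732*214623 = 16468452036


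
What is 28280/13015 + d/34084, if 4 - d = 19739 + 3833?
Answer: 32857900/22180163 ≈ 1.4814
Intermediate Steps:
d = -23568 (d = 4 - (19739 + 3833) = 4 - 1*23572 = 4 - 23572 = -23568)
28280/13015 + d/34084 = 28280/13015 - 23568/34084 = 28280*(1/13015) - 23568*1/34084 = 5656/2603 - 5892/8521 = 32857900/22180163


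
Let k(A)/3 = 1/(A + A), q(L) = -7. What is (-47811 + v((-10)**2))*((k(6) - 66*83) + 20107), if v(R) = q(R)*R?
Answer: -2838718187/4 ≈ -7.0968e+8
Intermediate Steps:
v(R) = -7*R
k(A) = 3/(2*A) (k(A) = 3/(A + A) = 3/((2*A)) = 3*(1/(2*A)) = 3/(2*A))
(-47811 + v((-10)**2))*((k(6) - 66*83) + 20107) = (-47811 - 7*(-10)**2)*(((3/2)/6 - 66*83) + 20107) = (-47811 - 7*100)*(((3/2)*(1/6) - 5478) + 20107) = (-47811 - 700)*((1/4 - 5478) + 20107) = -48511*(-21911/4 + 20107) = -48511*58517/4 = -2838718187/4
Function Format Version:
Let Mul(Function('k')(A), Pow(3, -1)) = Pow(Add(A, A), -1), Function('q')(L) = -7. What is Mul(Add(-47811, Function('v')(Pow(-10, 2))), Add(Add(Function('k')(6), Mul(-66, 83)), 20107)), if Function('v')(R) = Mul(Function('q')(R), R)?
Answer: Rational(-2838718187, 4) ≈ -7.0968e+8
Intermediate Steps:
Function('v')(R) = Mul(-7, R)
Function('k')(A) = Mul(Rational(3, 2), Pow(A, -1)) (Function('k')(A) = Mul(3, Pow(Add(A, A), -1)) = Mul(3, Pow(Mul(2, A), -1)) = Mul(3, Mul(Rational(1, 2), Pow(A, -1))) = Mul(Rational(3, 2), Pow(A, -1)))
Mul(Add(-47811, Function('v')(Pow(-10, 2))), Add(Add(Function('k')(6), Mul(-66, 83)), 20107)) = Mul(Add(-47811, Mul(-7, Pow(-10, 2))), Add(Add(Mul(Rational(3, 2), Pow(6, -1)), Mul(-66, 83)), 20107)) = Mul(Add(-47811, Mul(-7, 100)), Add(Add(Mul(Rational(3, 2), Rational(1, 6)), -5478), 20107)) = Mul(Add(-47811, -700), Add(Add(Rational(1, 4), -5478), 20107)) = Mul(-48511, Add(Rational(-21911, 4), 20107)) = Mul(-48511, Rational(58517, 4)) = Rational(-2838718187, 4)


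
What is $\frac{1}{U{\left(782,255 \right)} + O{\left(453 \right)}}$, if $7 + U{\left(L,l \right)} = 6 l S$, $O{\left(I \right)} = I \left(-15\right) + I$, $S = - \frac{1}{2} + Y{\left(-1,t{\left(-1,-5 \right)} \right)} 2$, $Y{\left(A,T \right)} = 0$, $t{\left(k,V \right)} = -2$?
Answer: $- \frac{1}{7114} \approx -0.00014057$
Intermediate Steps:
$S = - \frac{1}{2}$ ($S = - \frac{1}{2} + 0 \cdot 2 = \left(-1\right) \frac{1}{2} + 0 = - \frac{1}{2} + 0 = - \frac{1}{2} \approx -0.5$)
$O{\left(I \right)} = - 14 I$ ($O{\left(I \right)} = - 15 I + I = - 14 I$)
$U{\left(L,l \right)} = -7 - 3 l$ ($U{\left(L,l \right)} = -7 + 6 l \left(- \frac{1}{2}\right) = -7 - 3 l$)
$\frac{1}{U{\left(782,255 \right)} + O{\left(453 \right)}} = \frac{1}{\left(-7 - 765\right) - 6342} = \frac{1}{-772 - 6342} = \frac{1}{-7114} = - \frac{1}{7114}$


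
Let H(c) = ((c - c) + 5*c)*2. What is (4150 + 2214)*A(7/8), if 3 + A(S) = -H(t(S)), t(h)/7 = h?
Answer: -408887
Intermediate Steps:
t(h) = 7*h
H(c) = 10*c (H(c) = (0 + 5*c)*2 = (5*c)*2 = 10*c)
A(S) = -3 - 70*S (A(S) = -3 - 10*7*S = -3 - 70*S)
(4150 + 2214)*A(7/8) = (4150 + 2214)*(-3 - 490/8) = 6364*(-3 - 490/8) = 6364*(-3 - 70*7/8) = 6364*(-3 - 245/4) = 6364*(-257/4) = -408887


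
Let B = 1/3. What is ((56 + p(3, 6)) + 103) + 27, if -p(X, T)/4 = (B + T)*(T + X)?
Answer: -42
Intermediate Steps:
B = ⅓ ≈ 0.33333
p(X, T) = -4*(⅓ + T)*(T + X)
((56 + p(3, 6)) + 103) + 27 = ((56 + (-4*6² - 4/3*6 - 4/3*3 - 4*6*3)) + 103) + 27 = ((56 + (-4*36 - 8 - 4 - 72)) + 103) + 27 = ((56 + (-144 - 8 - 4 - 72)) + 103) + 27 = ((56 - 228) + 103) + 27 = (-172 + 103) + 27 = -69 + 27 = -42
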